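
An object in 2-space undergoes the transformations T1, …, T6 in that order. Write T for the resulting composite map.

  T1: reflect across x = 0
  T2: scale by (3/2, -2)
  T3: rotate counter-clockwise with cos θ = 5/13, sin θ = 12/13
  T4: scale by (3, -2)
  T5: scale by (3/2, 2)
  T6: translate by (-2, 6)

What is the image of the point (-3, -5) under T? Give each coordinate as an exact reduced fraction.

T1 reflect across x = 0: (-3, -5) → (3, -5)
T2 scale by (3/2, -2): (3, -5) → (9/2, 10)
T3 rotate counter-clockwise with cos θ = 5/13, sin θ = 12/13: (9/2, 10) → (-15/2, 8)
T4 scale by (3, -2): (-15/2, 8) → (-45/2, -16)
T5 scale by (3/2, 2): (-45/2, -16) → (-135/4, -32)
T6 translate by (-2, 6): (-135/4, -32) → (-143/4, -26)

T(p) = (-143/4, -26)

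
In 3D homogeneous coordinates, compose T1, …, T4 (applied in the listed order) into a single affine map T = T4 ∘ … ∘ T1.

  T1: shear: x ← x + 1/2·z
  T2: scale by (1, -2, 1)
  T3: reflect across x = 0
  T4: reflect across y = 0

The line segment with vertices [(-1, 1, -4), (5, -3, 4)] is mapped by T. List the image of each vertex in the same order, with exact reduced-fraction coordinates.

T1 shear: x ← x + 1/2·z: (-1, 1, -4) → (-3, 1, -4); (5, -3, 4) → (7, -3, 4)
T2 scale by (1, -2, 1): (-3, 1, -4) → (-3, -2, -4); (7, -3, 4) → (7, 6, 4)
T3 reflect across x = 0: (-3, -2, -4) → (3, -2, -4); (7, 6, 4) → (-7, 6, 4)
T4 reflect across y = 0: (3, -2, -4) → (3, 2, -4); (-7, 6, 4) → (-7, -6, 4)

image vertices: (3, 2, -4), (-7, -6, 4)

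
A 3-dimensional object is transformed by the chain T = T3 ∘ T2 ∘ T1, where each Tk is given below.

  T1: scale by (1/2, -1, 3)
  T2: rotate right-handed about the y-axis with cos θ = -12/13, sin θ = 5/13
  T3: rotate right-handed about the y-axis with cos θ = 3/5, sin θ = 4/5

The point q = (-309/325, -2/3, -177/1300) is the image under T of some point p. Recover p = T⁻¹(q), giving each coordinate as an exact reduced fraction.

T1 = [1/2 0 0 0; 0 -1 0 0; 0 0 3 0; 0 0 0 1]
T2·T1 = [-6/13 0 15/13 0; 0 -1 0 0; -5/26 0 -36/13 0; 0 0 0 1]
T3·…·T1 = [-28/65 0 -99/65 0; 0 -1 0 0; 33/130 0 -168/65 0; 0 0 0 1]
det M = -3/2; M⁻¹ = [-112/65 0 66/65 0; 0 -1 0 0; -11/65 0 -56/195 0; 0 0 0 1]
M⁻¹ · (-309/325, -2/3, -177/1300)ᵀ = (3/2, 2/3, 1/5)ᵀ

p = (3/2, 2/3, 1/5)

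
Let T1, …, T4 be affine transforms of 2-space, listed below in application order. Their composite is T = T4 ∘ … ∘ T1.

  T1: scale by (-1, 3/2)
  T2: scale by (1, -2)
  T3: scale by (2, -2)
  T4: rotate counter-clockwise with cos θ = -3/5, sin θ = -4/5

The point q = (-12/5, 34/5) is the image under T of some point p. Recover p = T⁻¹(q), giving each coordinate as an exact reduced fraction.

p = (2, -1)

T1 = [-1 0 0; 0 3/2 0; 0 0 1]
T2·T1 = [-1 0 0; 0 -3 0; 0 0 1]
T3·…·T1 = [-2 0 0; 0 6 0; 0 0 1]
T4·…·T1 = [6/5 24/5 0; 8/5 -18/5 0; 0 0 1]
det M = -12; M⁻¹ = [3/10 2/5 0; 2/15 -1/10 0; 0 0 1]
M⁻¹ · (-12/5, 34/5)ᵀ = (2, -1)ᵀ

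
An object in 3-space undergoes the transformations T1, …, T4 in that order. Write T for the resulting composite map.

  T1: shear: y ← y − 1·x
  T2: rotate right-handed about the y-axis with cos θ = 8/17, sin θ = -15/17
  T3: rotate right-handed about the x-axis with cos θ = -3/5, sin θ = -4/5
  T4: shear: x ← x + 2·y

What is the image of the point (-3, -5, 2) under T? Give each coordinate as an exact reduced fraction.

T1 shear: y ← y − 1·x: (-3, -5, 2) → (-3, -2, 2)
T2 rotate right-handed about the y-axis with cos θ = 8/17, sin θ = -15/17: (-3, -2, 2) → (-54/17, -2, -29/17)
T3 rotate right-handed about the x-axis with cos θ = -3/5, sin θ = -4/5: (-54/17, -2, -29/17) → (-54/17, -14/85, 223/85)
T4 shear: x ← x + 2·y: (-54/17, -14/85, 223/85) → (-298/85, -14/85, 223/85)

T(p) = (-298/85, -14/85, 223/85)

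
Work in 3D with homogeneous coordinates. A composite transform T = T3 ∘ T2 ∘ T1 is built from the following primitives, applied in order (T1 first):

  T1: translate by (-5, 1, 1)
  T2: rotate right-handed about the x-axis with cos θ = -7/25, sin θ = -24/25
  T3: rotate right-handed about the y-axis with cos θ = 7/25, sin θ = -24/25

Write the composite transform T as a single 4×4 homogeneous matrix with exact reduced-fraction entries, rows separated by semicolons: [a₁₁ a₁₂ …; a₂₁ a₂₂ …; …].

T = [7/25 576/625 168/625 -131/625; 0 -7/25 24/25 17/25; 24/25 -168/625 -49/625 -3217/625; 0 0 0 1]

T1 = [1 0 0 -5; 0 1 0 1; 0 0 1 1; 0 0 0 1]
T2·T1 = [1 0 0 -5; 0 -7/25 24/25 17/25; 0 -24/25 -7/25 -31/25; 0 0 0 1]
T3·…·T1 = [7/25 576/625 168/625 -131/625; 0 -7/25 24/25 17/25; 24/25 -168/625 -49/625 -3217/625; 0 0 0 1]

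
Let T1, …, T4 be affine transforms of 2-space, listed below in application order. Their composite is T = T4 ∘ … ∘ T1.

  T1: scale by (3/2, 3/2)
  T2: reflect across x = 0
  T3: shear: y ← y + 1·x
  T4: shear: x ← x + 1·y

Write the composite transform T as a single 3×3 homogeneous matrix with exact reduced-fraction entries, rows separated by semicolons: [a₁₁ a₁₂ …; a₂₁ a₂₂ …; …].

T = [-3 3/2 0; -3/2 3/2 0; 0 0 1]

T1 = [3/2 0 0; 0 3/2 0; 0 0 1]
T2·T1 = [-3/2 0 0; 0 3/2 0; 0 0 1]
T3·…·T1 = [-3/2 0 0; -3/2 3/2 0; 0 0 1]
T4·…·T1 = [-3 3/2 0; -3/2 3/2 0; 0 0 1]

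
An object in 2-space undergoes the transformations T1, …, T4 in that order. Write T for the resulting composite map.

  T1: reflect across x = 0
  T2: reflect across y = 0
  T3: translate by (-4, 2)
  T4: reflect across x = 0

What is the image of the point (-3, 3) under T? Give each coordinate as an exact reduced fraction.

T1 reflect across x = 0: (-3, 3) → (3, 3)
T2 reflect across y = 0: (3, 3) → (3, -3)
T3 translate by (-4, 2): (3, -3) → (-1, -1)
T4 reflect across x = 0: (-1, -1) → (1, -1)

T(p) = (1, -1)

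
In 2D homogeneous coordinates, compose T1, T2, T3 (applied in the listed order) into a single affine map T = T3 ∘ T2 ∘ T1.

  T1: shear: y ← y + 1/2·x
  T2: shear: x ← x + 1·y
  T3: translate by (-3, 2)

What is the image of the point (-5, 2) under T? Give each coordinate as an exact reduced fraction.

T(p) = (-17/2, 3/2)

T1 shear: y ← y + 1/2·x: (-5, 2) → (-5, -1/2)
T2 shear: x ← x + 1·y: (-5, -1/2) → (-11/2, -1/2)
T3 translate by (-3, 2): (-11/2, -1/2) → (-17/2, 3/2)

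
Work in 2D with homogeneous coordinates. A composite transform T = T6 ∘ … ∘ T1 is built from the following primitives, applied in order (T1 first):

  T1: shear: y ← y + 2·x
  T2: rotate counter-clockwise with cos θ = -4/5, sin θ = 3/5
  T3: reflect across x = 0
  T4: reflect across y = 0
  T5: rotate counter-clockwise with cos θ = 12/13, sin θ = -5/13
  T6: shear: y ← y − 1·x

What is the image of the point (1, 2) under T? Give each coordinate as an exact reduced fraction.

T(p) = (257/65, -181/65)

T1 shear: y ← y + 2·x: (1, 2) → (1, 4)
T2 rotate counter-clockwise with cos θ = -4/5, sin θ = 3/5: (1, 4) → (-16/5, -13/5)
T3 reflect across x = 0: (-16/5, -13/5) → (16/5, -13/5)
T4 reflect across y = 0: (16/5, -13/5) → (16/5, 13/5)
T5 rotate counter-clockwise with cos θ = 12/13, sin θ = -5/13: (16/5, 13/5) → (257/65, 76/65)
T6 shear: y ← y − 1·x: (257/65, 76/65) → (257/65, -181/65)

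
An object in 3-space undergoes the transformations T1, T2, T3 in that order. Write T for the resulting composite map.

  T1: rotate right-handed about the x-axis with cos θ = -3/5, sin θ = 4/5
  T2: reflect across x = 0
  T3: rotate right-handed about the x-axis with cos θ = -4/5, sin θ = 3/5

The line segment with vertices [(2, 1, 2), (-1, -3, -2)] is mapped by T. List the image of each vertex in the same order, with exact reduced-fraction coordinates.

image vertices: (-2, 2, -1), (1, -2, 3)

T1 rotate right-handed about the x-axis with cos θ = -3/5, sin θ = 4/5: (2, 1, 2) → (2, -11/5, -2/5); (-1, -3, -2) → (-1, 17/5, -6/5)
T2 reflect across x = 0: (2, -11/5, -2/5) → (-2, -11/5, -2/5); (-1, 17/5, -6/5) → (1, 17/5, -6/5)
T3 rotate right-handed about the x-axis with cos θ = -4/5, sin θ = 3/5: (-2, -11/5, -2/5) → (-2, 2, -1); (1, 17/5, -6/5) → (1, -2, 3)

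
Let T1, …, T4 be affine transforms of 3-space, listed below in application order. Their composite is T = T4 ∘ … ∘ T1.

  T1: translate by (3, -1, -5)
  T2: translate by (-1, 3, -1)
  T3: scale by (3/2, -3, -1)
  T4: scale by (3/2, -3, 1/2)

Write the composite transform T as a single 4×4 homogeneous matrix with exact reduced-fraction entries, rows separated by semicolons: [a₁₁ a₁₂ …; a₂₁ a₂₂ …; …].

T1 = [1 0 0 3; 0 1 0 -1; 0 0 1 -5; 0 0 0 1]
T2·T1 = [1 0 0 2; 0 1 0 2; 0 0 1 -6; 0 0 0 1]
T3·…·T1 = [3/2 0 0 3; 0 -3 0 -6; 0 0 -1 6; 0 0 0 1]
T4·…·T1 = [9/4 0 0 9/2; 0 9 0 18; 0 0 -1/2 3; 0 0 0 1]

T = [9/4 0 0 9/2; 0 9 0 18; 0 0 -1/2 3; 0 0 0 1]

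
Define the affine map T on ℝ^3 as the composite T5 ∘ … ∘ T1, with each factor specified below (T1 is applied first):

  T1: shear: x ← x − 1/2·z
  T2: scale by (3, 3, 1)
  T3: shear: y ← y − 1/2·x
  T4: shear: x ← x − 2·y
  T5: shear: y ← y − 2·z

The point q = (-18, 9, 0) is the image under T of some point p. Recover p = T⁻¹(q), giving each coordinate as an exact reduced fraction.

T1 = [1 0 -1/2 0; 0 1 0 0; 0 0 1 0; 0 0 0 1]
T2·T1 = [3 0 -3/2 0; 0 3 0 0; 0 0 1 0; 0 0 0 1]
T3·…·T1 = [3 0 -3/2 0; -3/2 3 3/4 0; 0 0 1 0; 0 0 0 1]
T4·…·T1 = [6 -6 -3 0; -3/2 3 3/4 0; 0 0 1 0; 0 0 0 1]
T5·…·T1 = [6 -6 -3 0; -3/2 3 -5/4 0; 0 0 1 0; 0 0 0 1]
det M = 9; M⁻¹ = [1/3 2/3 11/6 0; 1/6 2/3 4/3 0; 0 0 1 0; 0 0 0 1]
M⁻¹ · (-18, 9, 0)ᵀ = (0, 3, 0)ᵀ

p = (0, 3, 0)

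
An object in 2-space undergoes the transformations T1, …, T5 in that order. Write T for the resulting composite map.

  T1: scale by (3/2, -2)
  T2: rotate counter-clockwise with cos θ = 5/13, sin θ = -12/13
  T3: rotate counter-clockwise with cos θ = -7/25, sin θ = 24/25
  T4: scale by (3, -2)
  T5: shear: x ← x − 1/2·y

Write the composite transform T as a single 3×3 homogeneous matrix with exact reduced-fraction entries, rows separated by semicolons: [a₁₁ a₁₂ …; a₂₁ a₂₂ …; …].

T1 = [3/2 0 0; 0 -2 0; 0 0 1]
T2·T1 = [15/26 -24/13 0; -18/13 -10/13 0; 0 0 1]
T3·…·T1 = [759/650 408/325 0; 306/325 -506/325 0; 0 0 1]
T4·…·T1 = [2277/650 1224/325 0; -612/325 1012/325 0; 0 0 1]
T5·…·T1 = [2889/650 718/325 0; -612/325 1012/325 0; 0 0 1]

T = [2889/650 718/325 0; -612/325 1012/325 0; 0 0 1]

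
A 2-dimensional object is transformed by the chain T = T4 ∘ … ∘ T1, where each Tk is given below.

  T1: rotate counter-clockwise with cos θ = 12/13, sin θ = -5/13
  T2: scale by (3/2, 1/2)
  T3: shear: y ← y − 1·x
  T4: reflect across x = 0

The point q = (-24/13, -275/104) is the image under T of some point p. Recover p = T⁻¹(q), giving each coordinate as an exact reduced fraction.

T1 = [12/13 5/13 0; -5/13 12/13 0; 0 0 1]
T2·T1 = [18/13 15/26 0; -5/26 6/13 0; 0 0 1]
T3·…·T1 = [18/13 15/26 0; -41/26 -3/26 0; 0 0 1]
T4·…·T1 = [-18/13 -15/26 0; -41/26 -3/26 0; 0 0 1]
det M = -3/4; M⁻¹ = [2/13 -10/13 0; -82/39 24/13 0; 0 0 1]
M⁻¹ · (-24/13, -275/104)ᵀ = (7/4, -1)ᵀ

p = (7/4, -1)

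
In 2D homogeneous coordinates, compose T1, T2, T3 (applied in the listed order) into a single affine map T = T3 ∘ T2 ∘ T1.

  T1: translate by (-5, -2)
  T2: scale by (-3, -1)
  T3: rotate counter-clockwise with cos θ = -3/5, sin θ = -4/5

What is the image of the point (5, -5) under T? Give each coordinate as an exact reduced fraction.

T(p) = (28/5, -21/5)

T1 translate by (-5, -2): (5, -5) → (0, -7)
T2 scale by (-3, -1): (0, -7) → (0, 7)
T3 rotate counter-clockwise with cos θ = -3/5, sin θ = -4/5: (0, 7) → (28/5, -21/5)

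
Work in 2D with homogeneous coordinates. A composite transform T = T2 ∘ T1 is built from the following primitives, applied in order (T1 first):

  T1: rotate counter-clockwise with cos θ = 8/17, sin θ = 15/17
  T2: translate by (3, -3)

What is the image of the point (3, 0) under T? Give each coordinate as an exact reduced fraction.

T(p) = (75/17, -6/17)

T1 rotate counter-clockwise with cos θ = 8/17, sin θ = 15/17: (3, 0) → (24/17, 45/17)
T2 translate by (3, -3): (24/17, 45/17) → (75/17, -6/17)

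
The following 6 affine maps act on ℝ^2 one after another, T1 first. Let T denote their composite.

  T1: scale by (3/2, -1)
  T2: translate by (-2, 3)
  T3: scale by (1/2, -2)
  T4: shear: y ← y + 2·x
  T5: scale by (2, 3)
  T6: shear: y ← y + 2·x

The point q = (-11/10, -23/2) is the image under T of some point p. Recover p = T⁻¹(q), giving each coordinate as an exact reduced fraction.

T1 = [3/2 0 0; 0 -1 0; 0 0 1]
T2·T1 = [3/2 0 -2; 0 -1 3; 0 0 1]
T3·…·T1 = [3/4 0 -1; 0 2 -6; 0 0 1]
T4·…·T1 = [3/4 0 -1; 3/2 2 -8; 0 0 1]
T5·…·T1 = [3/2 0 -2; 9/2 6 -24; 0 0 1]
T6·…·T1 = [3/2 0 -2; 15/2 6 -28; 0 0 1]
det M = 9; M⁻¹ = [2/3 0 4/3; -5/6 1/6 3; 0 0 1]
M⁻¹ · (-11/10, -23/2)ᵀ = (3/5, 2)ᵀ

p = (3/5, 2)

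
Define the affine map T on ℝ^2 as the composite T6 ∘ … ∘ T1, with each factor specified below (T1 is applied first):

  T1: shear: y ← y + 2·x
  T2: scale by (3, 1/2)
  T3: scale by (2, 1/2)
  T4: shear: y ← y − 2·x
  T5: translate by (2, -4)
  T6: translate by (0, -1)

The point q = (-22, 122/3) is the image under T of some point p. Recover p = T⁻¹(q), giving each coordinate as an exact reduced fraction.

T1 = [1 0 0; 2 1 0; 0 0 1]
T2·T1 = [3 0 0; 1 1/2 0; 0 0 1]
T3·…·T1 = [6 0 0; 1/2 1/4 0; 0 0 1]
T4·…·T1 = [6 0 0; -23/2 1/4 0; 0 0 1]
T5·…·T1 = [6 0 2; -23/2 1/4 -4; 0 0 1]
T6·…·T1 = [6 0 2; -23/2 1/4 -5; 0 0 1]
det M = 3/2; M⁻¹ = [1/6 0 -1/3; 23/3 4 14/3; 0 0 1]
M⁻¹ · (-22, 122/3)ᵀ = (-4, -4/3)ᵀ

p = (-4, -4/3)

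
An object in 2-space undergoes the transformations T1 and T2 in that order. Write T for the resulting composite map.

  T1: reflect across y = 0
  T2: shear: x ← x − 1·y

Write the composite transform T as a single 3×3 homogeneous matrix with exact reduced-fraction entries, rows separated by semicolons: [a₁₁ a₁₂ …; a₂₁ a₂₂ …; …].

T1 = [1 0 0; 0 -1 0; 0 0 1]
T2·T1 = [1 1 0; 0 -1 0; 0 0 1]

T = [1 1 0; 0 -1 0; 0 0 1]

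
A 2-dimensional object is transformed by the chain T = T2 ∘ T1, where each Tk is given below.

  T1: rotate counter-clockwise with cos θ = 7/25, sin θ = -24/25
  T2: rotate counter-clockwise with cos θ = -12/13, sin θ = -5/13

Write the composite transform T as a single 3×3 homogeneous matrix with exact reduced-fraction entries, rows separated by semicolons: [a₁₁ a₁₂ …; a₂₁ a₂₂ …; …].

T = [-204/325 -253/325 0; 253/325 -204/325 0; 0 0 1]

T1 = [7/25 24/25 0; -24/25 7/25 0; 0 0 1]
T2·T1 = [-204/325 -253/325 0; 253/325 -204/325 0; 0 0 1]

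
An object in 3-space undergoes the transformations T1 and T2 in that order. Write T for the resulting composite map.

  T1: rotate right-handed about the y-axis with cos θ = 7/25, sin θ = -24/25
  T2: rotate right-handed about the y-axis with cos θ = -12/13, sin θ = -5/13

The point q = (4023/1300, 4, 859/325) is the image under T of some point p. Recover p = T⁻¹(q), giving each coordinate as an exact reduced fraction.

T1 = [7/25 0 -24/25 0; 0 1 0 0; 24/25 0 7/25 0; 0 0 0 1]
T2·T1 = [-204/325 0 253/325 0; 0 1 0 0; -253/325 0 -204/325 0; 0 0 0 1]
det M = 1; M⁻¹ = [-204/325 0 -253/325 0; 0 1 0 0; 253/325 0 -204/325 0; 0 0 0 1]
M⁻¹ · (4023/1300, 4, 859/325)ᵀ = (-4, 4, 3/4)ᵀ

p = (-4, 4, 3/4)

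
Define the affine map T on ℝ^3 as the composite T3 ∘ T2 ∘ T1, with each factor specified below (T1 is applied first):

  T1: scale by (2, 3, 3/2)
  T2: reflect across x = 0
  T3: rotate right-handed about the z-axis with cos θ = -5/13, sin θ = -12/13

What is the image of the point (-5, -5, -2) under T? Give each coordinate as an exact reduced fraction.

T(p) = (-230/13, -45/13, -3)

T1 scale by (2, 3, 3/2): (-5, -5, -2) → (-10, -15, -3)
T2 reflect across x = 0: (-10, -15, -3) → (10, -15, -3)
T3 rotate right-handed about the z-axis with cos θ = -5/13, sin θ = -12/13: (10, -15, -3) → (-230/13, -45/13, -3)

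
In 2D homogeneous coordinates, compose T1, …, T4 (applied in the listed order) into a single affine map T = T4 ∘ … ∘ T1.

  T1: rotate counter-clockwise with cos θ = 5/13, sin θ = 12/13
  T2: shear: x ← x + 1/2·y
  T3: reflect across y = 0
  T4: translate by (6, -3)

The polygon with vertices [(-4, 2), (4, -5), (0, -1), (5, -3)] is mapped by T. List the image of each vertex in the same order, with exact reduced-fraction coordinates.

image vertices: (15/13, -1/13), (339/26, -62/13), (175/26, -34/13), (323/26, -84/13)

T1 rotate counter-clockwise with cos θ = 5/13, sin θ = 12/13: (-4, 2) → (-44/13, -38/13); (4, -5) → (80/13, 23/13); (0, -1) → (12/13, -5/13); (5, -3) → (61/13, 45/13)
T2 shear: x ← x + 1/2·y: (-44/13, -38/13) → (-63/13, -38/13); (80/13, 23/13) → (183/26, 23/13); (12/13, -5/13) → (19/26, -5/13); (61/13, 45/13) → (167/26, 45/13)
T3 reflect across y = 0: (-63/13, -38/13) → (-63/13, 38/13); (183/26, 23/13) → (183/26, -23/13); (19/26, -5/13) → (19/26, 5/13); (167/26, 45/13) → (167/26, -45/13)
T4 translate by (6, -3): (-63/13, 38/13) → (15/13, -1/13); (183/26, -23/13) → (339/26, -62/13); (19/26, 5/13) → (175/26, -34/13); (167/26, -45/13) → (323/26, -84/13)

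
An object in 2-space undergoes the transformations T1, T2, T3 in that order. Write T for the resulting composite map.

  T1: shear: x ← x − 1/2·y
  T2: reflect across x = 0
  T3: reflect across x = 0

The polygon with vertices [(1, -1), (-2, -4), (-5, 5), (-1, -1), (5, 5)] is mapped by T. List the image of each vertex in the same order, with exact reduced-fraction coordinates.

image vertices: (3/2, -1), (0, -4), (-15/2, 5), (-1/2, -1), (5/2, 5)

T1 shear: x ← x − 1/2·y: (1, -1) → (3/2, -1); (-2, -4) → (0, -4); (-5, 5) → (-15/2, 5); (-1, -1) → (-1/2, -1); (5, 5) → (5/2, 5)
T2 reflect across x = 0: (3/2, -1) → (-3/2, -1); (0, -4) → (0, -4); (-15/2, 5) → (15/2, 5); (-1/2, -1) → (1/2, -1); (5/2, 5) → (-5/2, 5)
T3 reflect across x = 0: (-3/2, -1) → (3/2, -1); (0, -4) → (0, -4); (15/2, 5) → (-15/2, 5); (1/2, -1) → (-1/2, -1); (-5/2, 5) → (5/2, 5)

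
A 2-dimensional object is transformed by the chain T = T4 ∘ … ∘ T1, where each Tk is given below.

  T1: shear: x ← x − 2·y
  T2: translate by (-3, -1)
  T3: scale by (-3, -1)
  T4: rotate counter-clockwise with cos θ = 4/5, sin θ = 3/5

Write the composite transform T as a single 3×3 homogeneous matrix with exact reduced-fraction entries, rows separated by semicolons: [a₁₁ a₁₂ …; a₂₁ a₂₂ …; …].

T = [-12/5 27/5 33/5; -9/5 14/5 31/5; 0 0 1]

T1 = [1 -2 0; 0 1 0; 0 0 1]
T2·T1 = [1 -2 -3; 0 1 -1; 0 0 1]
T3·…·T1 = [-3 6 9; 0 -1 1; 0 0 1]
T4·…·T1 = [-12/5 27/5 33/5; -9/5 14/5 31/5; 0 0 1]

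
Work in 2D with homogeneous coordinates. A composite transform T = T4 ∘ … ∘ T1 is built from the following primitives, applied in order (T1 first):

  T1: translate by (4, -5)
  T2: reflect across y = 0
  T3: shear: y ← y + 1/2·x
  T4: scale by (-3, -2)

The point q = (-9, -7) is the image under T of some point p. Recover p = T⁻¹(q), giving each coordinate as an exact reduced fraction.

p = (-1, 3)

T1 = [1 0 4; 0 1 -5; 0 0 1]
T2·T1 = [1 0 4; 0 -1 5; 0 0 1]
T3·…·T1 = [1 0 4; 1/2 -1 7; 0 0 1]
T4·…·T1 = [-3 0 -12; -1 2 -14; 0 0 1]
det M = -6; M⁻¹ = [-1/3 0 -4; -1/6 1/2 5; 0 0 1]
M⁻¹ · (-9, -7)ᵀ = (-1, 3)ᵀ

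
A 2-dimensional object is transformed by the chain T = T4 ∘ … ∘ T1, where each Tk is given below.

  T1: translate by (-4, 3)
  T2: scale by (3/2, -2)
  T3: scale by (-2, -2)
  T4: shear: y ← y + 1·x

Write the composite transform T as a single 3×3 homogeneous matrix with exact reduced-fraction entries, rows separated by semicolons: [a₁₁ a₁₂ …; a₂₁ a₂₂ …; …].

T = [-3 0 12; -3 4 24; 0 0 1]

T1 = [1 0 -4; 0 1 3; 0 0 1]
T2·T1 = [3/2 0 -6; 0 -2 -6; 0 0 1]
T3·…·T1 = [-3 0 12; 0 4 12; 0 0 1]
T4·…·T1 = [-3 0 12; -3 4 24; 0 0 1]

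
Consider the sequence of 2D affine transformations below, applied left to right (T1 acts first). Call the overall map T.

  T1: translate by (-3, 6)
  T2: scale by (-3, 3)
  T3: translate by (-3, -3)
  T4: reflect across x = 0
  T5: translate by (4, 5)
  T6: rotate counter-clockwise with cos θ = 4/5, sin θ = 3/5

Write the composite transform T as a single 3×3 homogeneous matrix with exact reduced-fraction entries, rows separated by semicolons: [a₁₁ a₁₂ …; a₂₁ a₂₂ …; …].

T1 = [1 0 -3; 0 1 6; 0 0 1]
T2·T1 = [-3 0 9; 0 3 18; 0 0 1]
T3·…·T1 = [-3 0 6; 0 3 15; 0 0 1]
T4·…·T1 = [3 0 -6; 0 3 15; 0 0 1]
T5·…·T1 = [3 0 -2; 0 3 20; 0 0 1]
T6·…·T1 = [12/5 -9/5 -68/5; 9/5 12/5 74/5; 0 0 1]

T = [12/5 -9/5 -68/5; 9/5 12/5 74/5; 0 0 1]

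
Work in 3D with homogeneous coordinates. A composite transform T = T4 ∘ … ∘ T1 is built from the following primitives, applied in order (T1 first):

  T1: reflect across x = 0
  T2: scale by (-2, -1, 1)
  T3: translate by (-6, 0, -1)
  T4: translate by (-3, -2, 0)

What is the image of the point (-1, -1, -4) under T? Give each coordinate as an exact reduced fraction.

T1 reflect across x = 0: (-1, -1, -4) → (1, -1, -4)
T2 scale by (-2, -1, 1): (1, -1, -4) → (-2, 1, -4)
T3 translate by (-6, 0, -1): (-2, 1, -4) → (-8, 1, -5)
T4 translate by (-3, -2, 0): (-8, 1, -5) → (-11, -1, -5)

T(p) = (-11, -1, -5)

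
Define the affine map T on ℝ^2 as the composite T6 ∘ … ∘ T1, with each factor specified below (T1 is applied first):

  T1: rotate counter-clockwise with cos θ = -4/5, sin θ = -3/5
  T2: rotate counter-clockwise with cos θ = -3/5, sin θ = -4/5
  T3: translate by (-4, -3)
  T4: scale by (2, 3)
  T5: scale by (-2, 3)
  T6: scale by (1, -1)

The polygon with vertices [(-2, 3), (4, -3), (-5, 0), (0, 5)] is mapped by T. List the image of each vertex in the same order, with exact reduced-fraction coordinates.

T1 rotate counter-clockwise with cos θ = -4/5, sin θ = -3/5: (-2, 3) → (17/5, -6/5); (4, -3) → (-5, 0); (-5, 0) → (4, 3); (0, 5) → (3, -4)
T2 rotate counter-clockwise with cos θ = -3/5, sin θ = -4/5: (17/5, -6/5) → (-3, -2); (-5, 0) → (3, 4); (4, 3) → (0, -5); (3, -4) → (-5, 0)
T3 translate by (-4, -3): (-3, -2) → (-7, -5); (3, 4) → (-1, 1); (0, -5) → (-4, -8); (-5, 0) → (-9, -3)
T4 scale by (2, 3): (-7, -5) → (-14, -15); (-1, 1) → (-2, 3); (-4, -8) → (-8, -24); (-9, -3) → (-18, -9)
T5 scale by (-2, 3): (-14, -15) → (28, -45); (-2, 3) → (4, 9); (-8, -24) → (16, -72); (-18, -9) → (36, -27)
T6 scale by (1, -1): (28, -45) → (28, 45); (4, 9) → (4, -9); (16, -72) → (16, 72); (36, -27) → (36, 27)

image vertices: (28, 45), (4, -9), (16, 72), (36, 27)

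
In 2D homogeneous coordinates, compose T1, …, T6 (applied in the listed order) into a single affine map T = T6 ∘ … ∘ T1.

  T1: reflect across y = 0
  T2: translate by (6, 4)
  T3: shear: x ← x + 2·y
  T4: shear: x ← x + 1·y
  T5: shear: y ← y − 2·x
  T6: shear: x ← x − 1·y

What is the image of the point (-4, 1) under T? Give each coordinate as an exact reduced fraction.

T1 reflect across y = 0: (-4, 1) → (-4, -1)
T2 translate by (6, 4): (-4, -1) → (2, 3)
T3 shear: x ← x + 2·y: (2, 3) → (8, 3)
T4 shear: x ← x + 1·y: (8, 3) → (11, 3)
T5 shear: y ← y − 2·x: (11, 3) → (11, -19)
T6 shear: x ← x − 1·y: (11, -19) → (30, -19)

T(p) = (30, -19)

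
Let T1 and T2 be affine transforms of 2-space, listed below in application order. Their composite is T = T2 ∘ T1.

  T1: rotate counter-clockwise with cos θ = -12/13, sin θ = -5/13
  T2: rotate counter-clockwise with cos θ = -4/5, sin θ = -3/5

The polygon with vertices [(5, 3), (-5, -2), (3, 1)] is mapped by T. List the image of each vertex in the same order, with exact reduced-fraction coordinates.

image vertices: (-3/65, 379/65), (-53/65, -346/65), (43/65, 201/65)

T1 rotate counter-clockwise with cos θ = -12/13, sin θ = -5/13: (5, 3) → (-45/13, -61/13); (-5, -2) → (50/13, 49/13); (3, 1) → (-31/13, -27/13)
T2 rotate counter-clockwise with cos θ = -4/5, sin θ = -3/5: (-45/13, -61/13) → (-3/65, 379/65); (50/13, 49/13) → (-53/65, -346/65); (-31/13, -27/13) → (43/65, 201/65)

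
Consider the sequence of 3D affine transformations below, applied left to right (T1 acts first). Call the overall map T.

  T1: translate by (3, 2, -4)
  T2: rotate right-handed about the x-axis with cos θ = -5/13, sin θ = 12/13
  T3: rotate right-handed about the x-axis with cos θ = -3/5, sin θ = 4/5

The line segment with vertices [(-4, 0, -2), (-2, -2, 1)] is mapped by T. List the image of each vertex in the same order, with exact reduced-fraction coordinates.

image vertices: (-1, -402/65, 86/65), (1, -168/65, 99/65)

T1 translate by (3, 2, -4): (-4, 0, -2) → (-1, 2, -6); (-2, -2, 1) → (1, 0, -3)
T2 rotate right-handed about the x-axis with cos θ = -5/13, sin θ = 12/13: (-1, 2, -6) → (-1, 62/13, 54/13); (1, 0, -3) → (1, 36/13, 15/13)
T3 rotate right-handed about the x-axis with cos θ = -3/5, sin θ = 4/5: (-1, 62/13, 54/13) → (-1, -402/65, 86/65); (1, 36/13, 15/13) → (1, -168/65, 99/65)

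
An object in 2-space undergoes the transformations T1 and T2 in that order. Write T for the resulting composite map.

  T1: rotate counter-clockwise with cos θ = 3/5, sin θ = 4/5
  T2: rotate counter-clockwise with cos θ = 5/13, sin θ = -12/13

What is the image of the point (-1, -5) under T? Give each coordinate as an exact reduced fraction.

T1 rotate counter-clockwise with cos θ = 3/5, sin θ = 4/5: (-1, -5) → (17/5, -19/5)
T2 rotate counter-clockwise with cos θ = 5/13, sin θ = -12/13: (17/5, -19/5) → (-11/5, -23/5)

T(p) = (-11/5, -23/5)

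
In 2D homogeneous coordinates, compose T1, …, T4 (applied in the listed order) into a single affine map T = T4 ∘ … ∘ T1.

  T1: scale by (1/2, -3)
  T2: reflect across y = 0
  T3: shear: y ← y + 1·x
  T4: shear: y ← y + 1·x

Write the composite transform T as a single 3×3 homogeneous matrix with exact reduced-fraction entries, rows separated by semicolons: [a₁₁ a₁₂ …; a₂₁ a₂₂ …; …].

T = [1/2 0 0; 1 3 0; 0 0 1]

T1 = [1/2 0 0; 0 -3 0; 0 0 1]
T2·T1 = [1/2 0 0; 0 3 0; 0 0 1]
T3·…·T1 = [1/2 0 0; 1/2 3 0; 0 0 1]
T4·…·T1 = [1/2 0 0; 1 3 0; 0 0 1]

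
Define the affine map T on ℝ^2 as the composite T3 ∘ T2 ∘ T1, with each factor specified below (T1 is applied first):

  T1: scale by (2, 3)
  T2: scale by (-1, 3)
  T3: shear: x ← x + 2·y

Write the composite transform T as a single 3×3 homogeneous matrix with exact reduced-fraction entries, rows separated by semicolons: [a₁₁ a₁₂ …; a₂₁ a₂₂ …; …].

T = [-2 18 0; 0 9 0; 0 0 1]

T1 = [2 0 0; 0 3 0; 0 0 1]
T2·T1 = [-2 0 0; 0 9 0; 0 0 1]
T3·…·T1 = [-2 18 0; 0 9 0; 0 0 1]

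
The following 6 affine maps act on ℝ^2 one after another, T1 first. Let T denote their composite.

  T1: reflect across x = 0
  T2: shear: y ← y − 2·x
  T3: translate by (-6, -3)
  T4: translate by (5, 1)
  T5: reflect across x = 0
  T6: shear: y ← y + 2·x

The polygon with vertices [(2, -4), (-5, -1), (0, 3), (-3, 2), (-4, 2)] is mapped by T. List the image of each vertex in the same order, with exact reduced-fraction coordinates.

T1 reflect across x = 0: (2, -4) → (-2, -4); (-5, -1) → (5, -1); (0, 3) → (0, 3); (-3, 2) → (3, 2); (-4, 2) → (4, 2)
T2 shear: y ← y − 2·x: (-2, -4) → (-2, 0); (5, -1) → (5, -11); (0, 3) → (0, 3); (3, 2) → (3, -4); (4, 2) → (4, -6)
T3 translate by (-6, -3): (-2, 0) → (-8, -3); (5, -11) → (-1, -14); (0, 3) → (-6, 0); (3, -4) → (-3, -7); (4, -6) → (-2, -9)
T4 translate by (5, 1): (-8, -3) → (-3, -2); (-1, -14) → (4, -13); (-6, 0) → (-1, 1); (-3, -7) → (2, -6); (-2, -9) → (3, -8)
T5 reflect across x = 0: (-3, -2) → (3, -2); (4, -13) → (-4, -13); (-1, 1) → (1, 1); (2, -6) → (-2, -6); (3, -8) → (-3, -8)
T6 shear: y ← y + 2·x: (3, -2) → (3, 4); (-4, -13) → (-4, -21); (1, 1) → (1, 3); (-2, -6) → (-2, -10); (-3, -8) → (-3, -14)

image vertices: (3, 4), (-4, -21), (1, 3), (-2, -10), (-3, -14)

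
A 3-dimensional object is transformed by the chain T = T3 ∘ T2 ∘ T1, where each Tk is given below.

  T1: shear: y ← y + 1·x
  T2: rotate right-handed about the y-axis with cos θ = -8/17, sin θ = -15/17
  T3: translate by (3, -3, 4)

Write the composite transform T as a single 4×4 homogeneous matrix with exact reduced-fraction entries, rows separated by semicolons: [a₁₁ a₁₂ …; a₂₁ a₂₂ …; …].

T1 = [1 0 0 0; 1 1 0 0; 0 0 1 0; 0 0 0 1]
T2·T1 = [-8/17 0 -15/17 0; 1 1 0 0; 15/17 0 -8/17 0; 0 0 0 1]
T3·…·T1 = [-8/17 0 -15/17 3; 1 1 0 -3; 15/17 0 -8/17 4; 0 0 0 1]

T = [-8/17 0 -15/17 3; 1 1 0 -3; 15/17 0 -8/17 4; 0 0 0 1]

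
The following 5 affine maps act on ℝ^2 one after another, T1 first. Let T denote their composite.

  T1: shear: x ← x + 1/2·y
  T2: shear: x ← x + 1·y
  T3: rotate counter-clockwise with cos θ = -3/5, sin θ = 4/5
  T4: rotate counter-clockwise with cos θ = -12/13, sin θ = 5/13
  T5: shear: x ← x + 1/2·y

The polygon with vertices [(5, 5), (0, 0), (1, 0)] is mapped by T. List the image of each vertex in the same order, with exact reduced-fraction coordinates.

image vertices: (129/52, -283/26), (0, 0), (-31/130, -63/65)

T1 shear: x ← x + 1/2·y: (5, 5) → (15/2, 5); (0, 0) → (0, 0); (1, 0) → (1, 0)
T2 shear: x ← x + 1·y: (15/2, 5) → (25/2, 5); (0, 0) → (0, 0); (1, 0) → (1, 0)
T3 rotate counter-clockwise with cos θ = -3/5, sin θ = 4/5: (25/2, 5) → (-23/2, 7); (0, 0) → (0, 0); (1, 0) → (-3/5, 4/5)
T4 rotate counter-clockwise with cos θ = -12/13, sin θ = 5/13: (-23/2, 7) → (103/13, -283/26); (0, 0) → (0, 0); (-3/5, 4/5) → (16/65, -63/65)
T5 shear: x ← x + 1/2·y: (103/13, -283/26) → (129/52, -283/26); (0, 0) → (0, 0); (16/65, -63/65) → (-31/130, -63/65)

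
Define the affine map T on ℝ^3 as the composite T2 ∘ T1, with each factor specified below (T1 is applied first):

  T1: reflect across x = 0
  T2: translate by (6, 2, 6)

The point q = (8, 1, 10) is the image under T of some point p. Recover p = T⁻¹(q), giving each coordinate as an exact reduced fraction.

T1 = [-1 0 0 0; 0 1 0 0; 0 0 1 0; 0 0 0 1]
T2·T1 = [-1 0 0 6; 0 1 0 2; 0 0 1 6; 0 0 0 1]
det M = -1; M⁻¹ = [-1 0 0 6; 0 1 0 -2; 0 0 1 -6; 0 0 0 1]
M⁻¹ · (8, 1, 10)ᵀ = (-2, -1, 4)ᵀ

p = (-2, -1, 4)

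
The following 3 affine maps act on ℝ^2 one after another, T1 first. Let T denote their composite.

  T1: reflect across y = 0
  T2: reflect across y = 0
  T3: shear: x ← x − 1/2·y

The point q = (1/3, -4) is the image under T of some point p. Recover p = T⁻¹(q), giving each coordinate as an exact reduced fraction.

p = (-5/3, -4)

T1 = [1 0 0; 0 -1 0; 0 0 1]
T2·T1 = [1 0 0; 0 1 0; 0 0 1]
T3·…·T1 = [1 -1/2 0; 0 1 0; 0 0 1]
det M = 1; M⁻¹ = [1 1/2 0; 0 1 0; 0 0 1]
M⁻¹ · (1/3, -4)ᵀ = (-5/3, -4)ᵀ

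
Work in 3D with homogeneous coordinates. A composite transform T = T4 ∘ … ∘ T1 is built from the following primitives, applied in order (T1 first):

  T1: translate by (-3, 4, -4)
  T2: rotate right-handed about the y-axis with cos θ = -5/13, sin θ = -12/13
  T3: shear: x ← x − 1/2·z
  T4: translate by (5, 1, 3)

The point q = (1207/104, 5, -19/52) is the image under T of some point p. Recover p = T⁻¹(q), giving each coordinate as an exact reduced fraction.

T1 = [1 0 0 -3; 0 1 0 4; 0 0 1 -4; 0 0 0 1]
T2·T1 = [-5/13 0 -12/13 63/13; 0 1 0 4; 12/13 0 -5/13 -16/13; 0 0 0 1]
T3·…·T1 = [-11/13 0 -19/26 71/13; 0 1 0 4; 12/13 0 -5/13 -16/13; 0 0 0 1]
T4·…·T1 = [-11/13 0 -19/26 136/13; 0 1 0 5; 12/13 0 -5/13 23/13; 0 0 0 1]
det M = 1; M⁻¹ = [-5/13 0 19/26 71/26; 0 1 0 -5; -12/13 0 -11/13 145/13; 0 0 0 1]
M⁻¹ · (1207/104, 5, -19/52)ᵀ = (-2, 0, 3/4)ᵀ

p = (-2, 0, 3/4)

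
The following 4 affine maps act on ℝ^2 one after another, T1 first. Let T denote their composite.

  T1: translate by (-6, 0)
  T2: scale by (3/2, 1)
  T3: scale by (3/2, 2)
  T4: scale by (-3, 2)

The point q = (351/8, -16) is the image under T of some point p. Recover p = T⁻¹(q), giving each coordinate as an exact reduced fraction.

T1 = [1 0 -6; 0 1 0; 0 0 1]
T2·T1 = [3/2 0 -9; 0 1 0; 0 0 1]
T3·…·T1 = [9/4 0 -27/2; 0 2 0; 0 0 1]
T4·…·T1 = [-27/4 0 81/2; 0 4 0; 0 0 1]
det M = -27; M⁻¹ = [-4/27 0 6; 0 1/4 0; 0 0 1]
M⁻¹ · (351/8, -16)ᵀ = (-1/2, -4)ᵀ

p = (-1/2, -4)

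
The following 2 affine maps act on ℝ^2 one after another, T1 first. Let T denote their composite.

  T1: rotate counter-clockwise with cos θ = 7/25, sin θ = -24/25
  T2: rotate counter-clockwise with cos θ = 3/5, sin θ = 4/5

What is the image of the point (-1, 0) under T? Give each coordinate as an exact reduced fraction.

T(p) = (-117/125, 44/125)

T1 rotate counter-clockwise with cos θ = 7/25, sin θ = -24/25: (-1, 0) → (-7/25, 24/25)
T2 rotate counter-clockwise with cos θ = 3/5, sin θ = 4/5: (-7/25, 24/25) → (-117/125, 44/125)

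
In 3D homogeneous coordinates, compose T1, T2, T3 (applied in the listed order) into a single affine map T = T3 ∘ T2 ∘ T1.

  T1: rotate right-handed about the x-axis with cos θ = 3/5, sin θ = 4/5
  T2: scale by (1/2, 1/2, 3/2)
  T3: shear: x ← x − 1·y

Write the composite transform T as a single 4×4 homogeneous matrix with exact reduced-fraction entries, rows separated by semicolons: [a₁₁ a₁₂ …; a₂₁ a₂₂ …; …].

T1 = [1 0 0 0; 0 3/5 -4/5 0; 0 4/5 3/5 0; 0 0 0 1]
T2·T1 = [1/2 0 0 0; 0 3/10 -2/5 0; 0 6/5 9/10 0; 0 0 0 1]
T3·…·T1 = [1/2 -3/10 2/5 0; 0 3/10 -2/5 0; 0 6/5 9/10 0; 0 0 0 1]

T = [1/2 -3/10 2/5 0; 0 3/10 -2/5 0; 0 6/5 9/10 0; 0 0 0 1]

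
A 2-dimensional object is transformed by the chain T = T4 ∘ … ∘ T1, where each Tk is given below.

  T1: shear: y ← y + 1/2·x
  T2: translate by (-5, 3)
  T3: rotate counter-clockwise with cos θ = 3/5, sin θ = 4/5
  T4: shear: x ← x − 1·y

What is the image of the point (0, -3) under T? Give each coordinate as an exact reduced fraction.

T1 shear: y ← y + 1/2·x: (0, -3) → (0, -3)
T2 translate by (-5, 3): (0, -3) → (-5, 0)
T3 rotate counter-clockwise with cos θ = 3/5, sin θ = 4/5: (-5, 0) → (-3, -4)
T4 shear: x ← x − 1·y: (-3, -4) → (1, -4)

T(p) = (1, -4)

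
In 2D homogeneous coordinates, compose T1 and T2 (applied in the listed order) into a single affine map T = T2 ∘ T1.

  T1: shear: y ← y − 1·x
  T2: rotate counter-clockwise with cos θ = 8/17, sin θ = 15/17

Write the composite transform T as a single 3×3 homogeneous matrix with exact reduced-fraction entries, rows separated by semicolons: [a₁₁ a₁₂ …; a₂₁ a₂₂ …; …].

T1 = [1 0 0; -1 1 0; 0 0 1]
T2·T1 = [23/17 -15/17 0; 7/17 8/17 0; 0 0 1]

T = [23/17 -15/17 0; 7/17 8/17 0; 0 0 1]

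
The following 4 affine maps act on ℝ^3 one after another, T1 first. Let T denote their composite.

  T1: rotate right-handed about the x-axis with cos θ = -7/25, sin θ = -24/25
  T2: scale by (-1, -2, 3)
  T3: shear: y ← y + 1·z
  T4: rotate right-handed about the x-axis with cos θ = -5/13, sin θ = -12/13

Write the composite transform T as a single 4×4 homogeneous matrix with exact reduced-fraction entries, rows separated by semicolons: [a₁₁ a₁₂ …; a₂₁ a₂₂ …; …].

T1 = [1 0 0 0; 0 -7/25 24/25 0; 0 -24/25 -7/25 0; 0 0 0 1]
T2·T1 = [-1 0 0 0; 0 14/25 -48/25 0; 0 -72/25 -21/25 0; 0 0 0 1]
T3·…·T1 = [-1 0 0 0; 0 -58/25 -69/25 0; 0 -72/25 -21/25 0; 0 0 0 1]
T4·…·T1 = [-1 0 0 0; 0 -574/325 93/325 0; 0 1056/325 933/325 0; 0 0 0 1]

T = [-1 0 0 0; 0 -574/325 93/325 0; 0 1056/325 933/325 0; 0 0 0 1]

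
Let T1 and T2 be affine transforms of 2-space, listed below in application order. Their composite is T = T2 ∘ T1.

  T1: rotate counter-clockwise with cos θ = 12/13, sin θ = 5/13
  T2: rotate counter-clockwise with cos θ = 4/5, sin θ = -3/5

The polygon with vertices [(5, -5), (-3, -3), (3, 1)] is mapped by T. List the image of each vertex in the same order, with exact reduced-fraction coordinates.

T1 rotate counter-clockwise with cos θ = 12/13, sin θ = 5/13: (5, -5) → (85/13, -35/13); (-3, -3) → (-21/13, -51/13); (3, 1) → (31/13, 27/13)
T2 rotate counter-clockwise with cos θ = 4/5, sin θ = -3/5: (85/13, -35/13) → (47/13, -79/13); (-21/13, -51/13) → (-237/65, -141/65); (31/13, 27/13) → (41/13, 3/13)

image vertices: (47/13, -79/13), (-237/65, -141/65), (41/13, 3/13)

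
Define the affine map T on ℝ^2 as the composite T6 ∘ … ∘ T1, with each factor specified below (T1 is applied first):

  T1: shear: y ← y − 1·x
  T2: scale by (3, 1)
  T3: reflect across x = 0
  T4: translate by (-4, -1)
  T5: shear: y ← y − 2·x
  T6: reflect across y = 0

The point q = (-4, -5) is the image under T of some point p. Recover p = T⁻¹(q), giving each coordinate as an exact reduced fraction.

p = (0, -2)

T1 = [1 0 0; -1 1 0; 0 0 1]
T2·T1 = [3 0 0; -1 1 0; 0 0 1]
T3·…·T1 = [-3 0 0; -1 1 0; 0 0 1]
T4·…·T1 = [-3 0 -4; -1 1 -1; 0 0 1]
T5·…·T1 = [-3 0 -4; 5 1 7; 0 0 1]
T6·…·T1 = [-3 0 -4; -5 -1 -7; 0 0 1]
det M = 3; M⁻¹ = [-1/3 0 -4/3; 5/3 -1 -1/3; 0 0 1]
M⁻¹ · (-4, -5)ᵀ = (0, -2)ᵀ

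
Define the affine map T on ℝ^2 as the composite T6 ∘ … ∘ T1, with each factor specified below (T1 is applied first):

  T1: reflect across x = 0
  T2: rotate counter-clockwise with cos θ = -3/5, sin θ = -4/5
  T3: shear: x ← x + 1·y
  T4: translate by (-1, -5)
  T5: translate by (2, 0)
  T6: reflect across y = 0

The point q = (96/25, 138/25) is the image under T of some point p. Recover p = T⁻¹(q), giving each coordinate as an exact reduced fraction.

T1 = [-1 0 0; 0 1 0; 0 0 1]
T2·T1 = [3/5 4/5 0; 4/5 -3/5 0; 0 0 1]
T3·…·T1 = [7/5 1/5 0; 4/5 -3/5 0; 0 0 1]
T4·…·T1 = [7/5 1/5 -1; 4/5 -3/5 -5; 0 0 1]
T5·…·T1 = [7/5 1/5 1; 4/5 -3/5 -5; 0 0 1]
T6·…·T1 = [7/5 1/5 1; -4/5 3/5 5; 0 0 1]
det M = 1; M⁻¹ = [3/5 -1/5 2/5; 4/5 7/5 -39/5; 0 0 1]
M⁻¹ · (96/25, 138/25)ᵀ = (8/5, 3)ᵀ

p = (8/5, 3)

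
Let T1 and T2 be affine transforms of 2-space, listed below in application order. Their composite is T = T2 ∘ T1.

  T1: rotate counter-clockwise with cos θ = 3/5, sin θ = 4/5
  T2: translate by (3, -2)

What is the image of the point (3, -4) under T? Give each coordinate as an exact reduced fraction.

T(p) = (8, -2)

T1 rotate counter-clockwise with cos θ = 3/5, sin θ = 4/5: (3, -4) → (5, 0)
T2 translate by (3, -2): (5, 0) → (8, -2)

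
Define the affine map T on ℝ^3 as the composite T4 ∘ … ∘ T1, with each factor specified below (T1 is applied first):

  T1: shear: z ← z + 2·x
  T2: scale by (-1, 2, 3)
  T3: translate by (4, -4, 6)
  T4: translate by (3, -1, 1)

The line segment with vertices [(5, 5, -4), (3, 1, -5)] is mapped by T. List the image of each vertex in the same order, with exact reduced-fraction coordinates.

image vertices: (2, 5, 25), (4, -3, 10)

T1 shear: z ← z + 2·x: (5, 5, -4) → (5, 5, 6); (3, 1, -5) → (3, 1, 1)
T2 scale by (-1, 2, 3): (5, 5, 6) → (-5, 10, 18); (3, 1, 1) → (-3, 2, 3)
T3 translate by (4, -4, 6): (-5, 10, 18) → (-1, 6, 24); (-3, 2, 3) → (1, -2, 9)
T4 translate by (3, -1, 1): (-1, 6, 24) → (2, 5, 25); (1, -2, 9) → (4, -3, 10)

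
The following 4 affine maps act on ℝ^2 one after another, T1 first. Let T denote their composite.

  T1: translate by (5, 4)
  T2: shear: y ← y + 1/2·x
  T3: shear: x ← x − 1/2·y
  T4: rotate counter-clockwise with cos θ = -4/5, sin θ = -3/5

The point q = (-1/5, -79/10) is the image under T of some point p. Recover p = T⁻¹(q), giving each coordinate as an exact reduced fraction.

T1 = [1 0 5; 0 1 4; 0 0 1]
T2·T1 = [1 0 5; 1/2 1 13/2; 0 0 1]
T3·…·T1 = [3/4 -1/2 7/4; 1/2 1 13/2; 0 0 1]
T4·…·T1 = [-3/10 1 5/2; -17/20 -1/2 -25/4; 0 0 1]
det M = 1; M⁻¹ = [-1/2 -1 -5; 17/20 -3/10 -4; 0 0 1]
M⁻¹ · (-1/5, -79/10)ᵀ = (3, -9/5)ᵀ

p = (3, -9/5)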